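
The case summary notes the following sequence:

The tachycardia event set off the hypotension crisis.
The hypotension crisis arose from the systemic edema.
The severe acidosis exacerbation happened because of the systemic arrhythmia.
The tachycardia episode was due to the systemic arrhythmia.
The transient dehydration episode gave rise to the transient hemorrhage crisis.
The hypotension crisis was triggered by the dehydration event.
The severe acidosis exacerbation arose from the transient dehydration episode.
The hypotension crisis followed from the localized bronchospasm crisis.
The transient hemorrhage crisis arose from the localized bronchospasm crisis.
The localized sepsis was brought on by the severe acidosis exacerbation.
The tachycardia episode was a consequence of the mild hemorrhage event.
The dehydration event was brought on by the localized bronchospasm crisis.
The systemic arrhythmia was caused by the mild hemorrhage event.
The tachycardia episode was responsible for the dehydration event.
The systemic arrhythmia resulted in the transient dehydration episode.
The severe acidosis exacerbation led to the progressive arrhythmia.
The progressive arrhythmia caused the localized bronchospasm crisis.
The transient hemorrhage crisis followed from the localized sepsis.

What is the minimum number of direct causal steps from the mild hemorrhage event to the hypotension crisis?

3

Shortest chain: the mild hemorrhage event → the tachycardia episode → the dehydration event → the hypotension crisis.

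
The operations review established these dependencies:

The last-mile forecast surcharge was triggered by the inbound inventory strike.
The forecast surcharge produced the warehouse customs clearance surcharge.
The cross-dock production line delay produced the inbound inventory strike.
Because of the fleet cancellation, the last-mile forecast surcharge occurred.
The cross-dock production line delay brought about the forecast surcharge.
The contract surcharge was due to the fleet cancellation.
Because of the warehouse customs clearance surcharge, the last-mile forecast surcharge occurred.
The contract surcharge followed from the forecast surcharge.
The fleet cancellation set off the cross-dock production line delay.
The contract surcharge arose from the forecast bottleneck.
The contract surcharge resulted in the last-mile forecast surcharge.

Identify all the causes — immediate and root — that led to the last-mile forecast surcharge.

Immediate causes of the last-mile forecast surcharge: the fleet cancellation, the inbound inventory strike, the warehouse customs clearance surcharge, the contract surcharge.
Further upstream: the cross-dock production line delay, the forecast surcharge, the forecast bottleneck.

the contract surcharge, the cross-dock production line delay, the fleet cancellation, the forecast bottleneck, the forecast surcharge, the inbound inventory strike, the warehouse customs clearance surcharge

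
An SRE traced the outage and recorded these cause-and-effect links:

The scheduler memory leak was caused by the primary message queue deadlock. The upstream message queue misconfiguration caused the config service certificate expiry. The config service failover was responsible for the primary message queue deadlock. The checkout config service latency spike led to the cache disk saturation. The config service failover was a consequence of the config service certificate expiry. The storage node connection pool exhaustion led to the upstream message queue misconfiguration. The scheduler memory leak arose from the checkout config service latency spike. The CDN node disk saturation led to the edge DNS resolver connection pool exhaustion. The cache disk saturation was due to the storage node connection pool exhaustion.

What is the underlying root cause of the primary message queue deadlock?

the storage node connection pool exhaustion

Tracing upstream from the primary message queue deadlock: the primary message queue deadlock ← the config service failover ← the config service certificate expiry ← the upstream message queue misconfiguration ← the storage node connection pool exhaustion.
The storage node connection pool exhaustion has no stated cause, so it is the root.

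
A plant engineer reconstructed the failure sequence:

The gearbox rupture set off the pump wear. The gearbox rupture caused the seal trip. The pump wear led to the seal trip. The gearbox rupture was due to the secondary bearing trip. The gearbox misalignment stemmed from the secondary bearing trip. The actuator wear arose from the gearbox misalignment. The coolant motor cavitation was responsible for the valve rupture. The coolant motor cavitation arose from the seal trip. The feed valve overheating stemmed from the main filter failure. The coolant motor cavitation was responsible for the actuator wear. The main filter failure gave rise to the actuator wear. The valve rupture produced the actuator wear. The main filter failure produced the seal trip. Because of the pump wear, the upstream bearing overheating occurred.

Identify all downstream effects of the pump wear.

the actuator wear, the coolant motor cavitation, the seal trip, the upstream bearing overheating, the valve rupture

Direct effects: the seal trip, the upstream bearing overheating.
2 steps out: the coolant motor cavitation.
3 steps out: the valve rupture, the actuator wear.
Not reachable from it: the main filter failure, the secondary bearing trip, the gearbox rupture, the gearbox misalignment, the feed valve overheating.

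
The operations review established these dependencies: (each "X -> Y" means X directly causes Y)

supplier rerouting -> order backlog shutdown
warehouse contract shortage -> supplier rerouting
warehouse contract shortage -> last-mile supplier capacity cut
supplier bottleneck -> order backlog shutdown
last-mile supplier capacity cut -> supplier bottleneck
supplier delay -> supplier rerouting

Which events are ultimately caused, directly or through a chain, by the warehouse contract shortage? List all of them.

Direct effects: the last-mile supplier capacity cut, the supplier rerouting.
2 steps out: the supplier bottleneck, the order backlog shutdown.
Not reachable from it: the supplier delay.

the last-mile supplier capacity cut, the order backlog shutdown, the supplier bottleneck, the supplier rerouting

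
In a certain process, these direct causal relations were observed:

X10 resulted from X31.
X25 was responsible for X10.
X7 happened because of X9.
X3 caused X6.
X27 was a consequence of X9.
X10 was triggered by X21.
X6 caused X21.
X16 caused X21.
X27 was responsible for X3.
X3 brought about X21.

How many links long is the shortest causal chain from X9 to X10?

4

Shortest chain: X9 → X27 → X3 → X21 → X10.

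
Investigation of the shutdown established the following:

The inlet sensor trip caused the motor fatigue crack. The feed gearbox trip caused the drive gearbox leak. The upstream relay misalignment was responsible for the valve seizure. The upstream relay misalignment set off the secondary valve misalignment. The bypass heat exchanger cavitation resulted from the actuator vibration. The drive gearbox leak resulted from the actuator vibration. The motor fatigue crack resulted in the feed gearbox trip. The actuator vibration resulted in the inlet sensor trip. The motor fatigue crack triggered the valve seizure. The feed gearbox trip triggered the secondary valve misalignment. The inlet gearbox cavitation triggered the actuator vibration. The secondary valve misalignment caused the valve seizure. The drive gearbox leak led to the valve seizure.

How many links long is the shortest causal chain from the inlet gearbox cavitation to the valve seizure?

Shortest chain: the inlet gearbox cavitation → the actuator vibration → the drive gearbox leak → the valve seizure.

3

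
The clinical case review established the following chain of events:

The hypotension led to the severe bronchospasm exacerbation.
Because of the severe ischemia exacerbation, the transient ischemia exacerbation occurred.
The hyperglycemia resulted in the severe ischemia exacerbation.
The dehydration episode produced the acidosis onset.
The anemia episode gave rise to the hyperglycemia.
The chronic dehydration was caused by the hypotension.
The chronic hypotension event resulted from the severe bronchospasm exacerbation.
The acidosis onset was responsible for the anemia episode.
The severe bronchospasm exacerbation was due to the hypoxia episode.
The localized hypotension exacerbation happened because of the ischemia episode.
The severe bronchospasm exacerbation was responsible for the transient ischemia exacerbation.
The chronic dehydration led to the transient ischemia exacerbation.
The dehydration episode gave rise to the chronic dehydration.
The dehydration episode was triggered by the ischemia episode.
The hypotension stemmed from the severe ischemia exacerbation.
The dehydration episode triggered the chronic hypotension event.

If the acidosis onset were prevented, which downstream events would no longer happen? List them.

the anemia episode, the hyperglycemia, the hypotension, the severe ischemia exacerbation

Downstream of the acidosis onset: the anemia episode, the hyperglycemia, the severe ischemia exacerbation, the hypotension, the severe bronchospasm exacerbation, the chronic hypotension event, the chronic dehydration, the transient ischemia exacerbation.
Of those, still caused via another path: the severe bronchospasm exacerbation, the chronic hypotension event, the chronic dehydration, the transient ischemia exacerbation.
The remainder have no surviving cause.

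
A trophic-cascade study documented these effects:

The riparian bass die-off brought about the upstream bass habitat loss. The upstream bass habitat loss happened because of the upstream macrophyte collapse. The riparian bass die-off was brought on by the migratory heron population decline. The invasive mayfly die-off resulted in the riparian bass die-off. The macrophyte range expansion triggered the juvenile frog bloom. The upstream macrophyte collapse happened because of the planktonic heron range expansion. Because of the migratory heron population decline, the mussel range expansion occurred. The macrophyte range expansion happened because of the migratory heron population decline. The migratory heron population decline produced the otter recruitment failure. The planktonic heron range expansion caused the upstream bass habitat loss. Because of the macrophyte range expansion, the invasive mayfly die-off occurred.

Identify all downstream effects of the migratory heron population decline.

Direct effects: the mussel range expansion, the macrophyte range expansion, the riparian bass die-off, the otter recruitment failure.
2 steps out: the invasive mayfly die-off, the juvenile frog bloom, the upstream bass habitat loss.
Not reachable from it: the planktonic heron range expansion, the upstream macrophyte collapse.

the invasive mayfly die-off, the juvenile frog bloom, the macrophyte range expansion, the mussel range expansion, the otter recruitment failure, the riparian bass die-off, the upstream bass habitat loss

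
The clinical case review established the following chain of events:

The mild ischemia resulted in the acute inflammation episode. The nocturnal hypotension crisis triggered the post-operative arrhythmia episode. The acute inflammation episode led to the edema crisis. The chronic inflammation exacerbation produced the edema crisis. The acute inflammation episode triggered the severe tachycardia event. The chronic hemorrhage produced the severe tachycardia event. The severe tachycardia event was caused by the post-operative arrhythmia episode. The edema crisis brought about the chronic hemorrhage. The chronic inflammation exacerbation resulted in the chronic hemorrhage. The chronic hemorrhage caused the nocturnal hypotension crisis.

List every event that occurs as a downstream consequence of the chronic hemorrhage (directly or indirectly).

the nocturnal hypotension crisis, the post-operative arrhythmia episode, the severe tachycardia event

Direct effects: the nocturnal hypotension crisis, the severe tachycardia event.
2 steps out: the post-operative arrhythmia episode.
Not reachable from it: the mild ischemia, the chronic inflammation exacerbation, the acute inflammation episode, the edema crisis.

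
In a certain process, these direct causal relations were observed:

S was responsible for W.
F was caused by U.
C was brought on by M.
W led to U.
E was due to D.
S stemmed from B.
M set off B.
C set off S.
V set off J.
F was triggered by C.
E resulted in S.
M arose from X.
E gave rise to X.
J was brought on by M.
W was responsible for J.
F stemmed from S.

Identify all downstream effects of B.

Direct effects: S.
2 steps out: W, F.
3 steps out: U, J.
Not reachable from it: D, E, X, M, C, V.

F, J, S, U, W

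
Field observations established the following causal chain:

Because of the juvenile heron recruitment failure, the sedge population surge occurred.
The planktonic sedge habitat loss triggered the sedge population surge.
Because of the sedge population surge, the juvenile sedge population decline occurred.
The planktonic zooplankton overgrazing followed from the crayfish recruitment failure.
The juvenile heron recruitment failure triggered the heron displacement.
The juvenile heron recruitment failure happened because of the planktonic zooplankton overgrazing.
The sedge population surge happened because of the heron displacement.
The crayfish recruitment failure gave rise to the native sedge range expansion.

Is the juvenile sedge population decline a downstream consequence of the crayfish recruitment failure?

There is a causal chain: the crayfish recruitment failure → the planktonic zooplankton overgrazing → the juvenile heron recruitment failure → the sedge population surge → the juvenile sedge population decline.

Yes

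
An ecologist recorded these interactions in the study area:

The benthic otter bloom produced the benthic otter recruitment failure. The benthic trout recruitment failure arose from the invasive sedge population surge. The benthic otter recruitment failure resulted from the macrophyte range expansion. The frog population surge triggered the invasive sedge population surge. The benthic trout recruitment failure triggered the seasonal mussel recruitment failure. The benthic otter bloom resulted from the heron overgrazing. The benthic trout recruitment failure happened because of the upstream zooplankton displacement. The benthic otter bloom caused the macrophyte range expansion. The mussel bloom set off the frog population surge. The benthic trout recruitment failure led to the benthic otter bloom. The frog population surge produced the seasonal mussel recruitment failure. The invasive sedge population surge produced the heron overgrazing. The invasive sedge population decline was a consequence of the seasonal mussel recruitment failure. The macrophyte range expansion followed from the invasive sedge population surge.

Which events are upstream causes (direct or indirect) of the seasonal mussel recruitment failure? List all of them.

the benthic trout recruitment failure, the frog population surge, the invasive sedge population surge, the mussel bloom, the upstream zooplankton displacement

Immediate causes of the seasonal mussel recruitment failure: the frog population surge, the benthic trout recruitment failure.
Further upstream: the mussel bloom, the invasive sedge population surge, the upstream zooplankton displacement.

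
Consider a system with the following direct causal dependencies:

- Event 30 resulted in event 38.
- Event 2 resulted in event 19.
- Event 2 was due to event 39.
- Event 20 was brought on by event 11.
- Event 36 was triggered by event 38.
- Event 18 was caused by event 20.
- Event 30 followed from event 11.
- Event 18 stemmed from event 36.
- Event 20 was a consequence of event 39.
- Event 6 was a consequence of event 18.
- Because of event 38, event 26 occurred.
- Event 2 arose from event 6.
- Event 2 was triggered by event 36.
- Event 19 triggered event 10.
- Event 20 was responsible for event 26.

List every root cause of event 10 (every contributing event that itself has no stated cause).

Tracing upstream from event 10: event 10 ← event 19 ← event 2 ← event 36 ← event 38 ← event 30 ← event 11.
A separate upstream branch: event 10 ← event 19 ← event 2 ← event 39.
Each of those chain origins has no stated cause.

event 11, event 39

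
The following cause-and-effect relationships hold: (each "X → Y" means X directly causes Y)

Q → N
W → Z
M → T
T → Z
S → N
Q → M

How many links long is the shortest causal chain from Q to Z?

3

Shortest chain: Q → M → T → Z.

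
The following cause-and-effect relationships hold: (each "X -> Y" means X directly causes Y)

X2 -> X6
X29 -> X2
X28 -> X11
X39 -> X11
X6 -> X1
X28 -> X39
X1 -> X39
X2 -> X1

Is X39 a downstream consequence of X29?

Yes

There is a causal chain: X29 → X2 → X1 → X39.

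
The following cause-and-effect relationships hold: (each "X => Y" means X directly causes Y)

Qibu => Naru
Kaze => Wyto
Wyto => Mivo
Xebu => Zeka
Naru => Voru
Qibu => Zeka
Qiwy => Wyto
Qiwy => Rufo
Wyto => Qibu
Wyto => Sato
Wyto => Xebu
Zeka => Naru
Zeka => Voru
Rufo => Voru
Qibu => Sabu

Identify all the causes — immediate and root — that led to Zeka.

Immediate causes of Zeka: Xebu, Qibu.
Further upstream: Qiwy, Wyto, Kaze.

Kaze, Qibu, Qiwy, Wyto, Xebu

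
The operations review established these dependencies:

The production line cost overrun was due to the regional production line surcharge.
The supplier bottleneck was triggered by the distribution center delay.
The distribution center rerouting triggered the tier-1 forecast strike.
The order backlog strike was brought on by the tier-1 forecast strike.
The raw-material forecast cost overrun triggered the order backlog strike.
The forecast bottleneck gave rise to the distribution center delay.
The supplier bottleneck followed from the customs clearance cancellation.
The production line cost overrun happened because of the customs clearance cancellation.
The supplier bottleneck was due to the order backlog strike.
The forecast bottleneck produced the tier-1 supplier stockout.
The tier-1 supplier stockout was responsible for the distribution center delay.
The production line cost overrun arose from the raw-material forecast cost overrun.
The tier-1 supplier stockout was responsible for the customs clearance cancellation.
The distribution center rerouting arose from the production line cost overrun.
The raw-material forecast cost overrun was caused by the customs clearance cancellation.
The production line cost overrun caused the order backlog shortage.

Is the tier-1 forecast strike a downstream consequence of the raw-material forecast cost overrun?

There is a causal chain: the raw-material forecast cost overrun → the production line cost overrun → the distribution center rerouting → the tier-1 forecast strike.

Yes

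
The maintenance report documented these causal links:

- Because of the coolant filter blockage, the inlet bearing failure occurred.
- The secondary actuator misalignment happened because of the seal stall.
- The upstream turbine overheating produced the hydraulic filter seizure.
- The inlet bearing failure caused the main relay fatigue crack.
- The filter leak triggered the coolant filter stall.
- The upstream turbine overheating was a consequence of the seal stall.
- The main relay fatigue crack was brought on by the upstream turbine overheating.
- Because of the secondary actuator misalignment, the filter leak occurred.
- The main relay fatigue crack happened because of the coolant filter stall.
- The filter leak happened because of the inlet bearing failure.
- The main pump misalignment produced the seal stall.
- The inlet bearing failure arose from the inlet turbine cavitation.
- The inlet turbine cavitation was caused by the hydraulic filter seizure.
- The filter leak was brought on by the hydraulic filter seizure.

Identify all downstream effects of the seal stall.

the coolant filter stall, the filter leak, the hydraulic filter seizure, the inlet bearing failure, the inlet turbine cavitation, the main relay fatigue crack, the secondary actuator misalignment, the upstream turbine overheating

Direct effects: the secondary actuator misalignment, the upstream turbine overheating.
2 steps out: the hydraulic filter seizure, the filter leak, the main relay fatigue crack.
3 steps out: the inlet turbine cavitation, the coolant filter stall.
4 steps out: the inlet bearing failure.
Not reachable from it: the main pump misalignment, the coolant filter blockage.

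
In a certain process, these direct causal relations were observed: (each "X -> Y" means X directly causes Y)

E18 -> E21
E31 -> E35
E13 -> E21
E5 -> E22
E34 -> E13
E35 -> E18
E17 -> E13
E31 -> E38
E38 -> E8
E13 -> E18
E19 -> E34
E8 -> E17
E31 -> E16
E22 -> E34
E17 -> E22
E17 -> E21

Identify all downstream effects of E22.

E13, E18, E21, E34

Direct effects: E34.
2 steps out: E13.
3 steps out: E18, E21.
Not reachable from it: E31, E38, E8, E19, E17, E35, E16, E5.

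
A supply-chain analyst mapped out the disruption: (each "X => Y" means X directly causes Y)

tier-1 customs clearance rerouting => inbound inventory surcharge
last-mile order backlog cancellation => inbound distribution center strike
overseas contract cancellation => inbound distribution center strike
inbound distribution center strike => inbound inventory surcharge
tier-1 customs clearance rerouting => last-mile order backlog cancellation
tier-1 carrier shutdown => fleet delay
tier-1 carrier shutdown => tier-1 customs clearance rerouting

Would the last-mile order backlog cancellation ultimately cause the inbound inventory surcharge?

Yes

There is a causal chain: the last-mile order backlog cancellation → the inbound distribution center strike → the inbound inventory surcharge.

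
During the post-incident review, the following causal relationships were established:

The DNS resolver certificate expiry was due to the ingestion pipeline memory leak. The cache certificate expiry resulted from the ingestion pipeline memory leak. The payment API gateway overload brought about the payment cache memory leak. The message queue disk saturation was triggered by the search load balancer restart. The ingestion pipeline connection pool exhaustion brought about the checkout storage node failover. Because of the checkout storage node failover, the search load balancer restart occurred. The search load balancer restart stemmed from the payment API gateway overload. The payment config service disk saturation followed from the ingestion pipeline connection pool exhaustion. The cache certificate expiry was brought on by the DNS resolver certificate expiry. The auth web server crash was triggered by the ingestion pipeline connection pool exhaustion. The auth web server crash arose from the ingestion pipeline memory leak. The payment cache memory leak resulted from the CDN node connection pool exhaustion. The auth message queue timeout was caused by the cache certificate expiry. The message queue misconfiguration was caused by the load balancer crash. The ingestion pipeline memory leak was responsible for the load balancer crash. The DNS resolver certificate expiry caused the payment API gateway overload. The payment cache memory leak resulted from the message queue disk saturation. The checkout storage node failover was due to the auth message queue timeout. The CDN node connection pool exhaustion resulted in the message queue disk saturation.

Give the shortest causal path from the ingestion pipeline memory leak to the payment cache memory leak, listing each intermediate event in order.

the ingestion pipeline memory leak → the DNS resolver certificate expiry → the payment API gateway overload → the payment cache memory leak

the ingestion pipeline memory leak → the DNS resolver certificate expiry
the DNS resolver certificate expiry → the payment API gateway overload
the payment API gateway overload → the payment cache memory leak
Length: 3 steps.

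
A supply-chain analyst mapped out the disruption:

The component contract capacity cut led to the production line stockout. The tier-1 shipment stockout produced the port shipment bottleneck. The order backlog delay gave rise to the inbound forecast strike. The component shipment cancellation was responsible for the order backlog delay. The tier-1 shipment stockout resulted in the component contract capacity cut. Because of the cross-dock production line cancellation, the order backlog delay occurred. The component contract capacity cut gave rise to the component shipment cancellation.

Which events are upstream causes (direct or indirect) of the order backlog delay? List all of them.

the component contract capacity cut, the component shipment cancellation, the cross-dock production line cancellation, the tier-1 shipment stockout

Immediate causes of the order backlog delay: the cross-dock production line cancellation, the component shipment cancellation.
Further upstream: the tier-1 shipment stockout, the component contract capacity cut.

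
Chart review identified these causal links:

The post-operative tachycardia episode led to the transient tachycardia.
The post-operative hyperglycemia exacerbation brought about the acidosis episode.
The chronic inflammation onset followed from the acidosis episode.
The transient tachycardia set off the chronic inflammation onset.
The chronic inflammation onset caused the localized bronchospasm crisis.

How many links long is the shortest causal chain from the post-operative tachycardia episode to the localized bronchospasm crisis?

Shortest chain: the post-operative tachycardia episode → the transient tachycardia → the chronic inflammation onset → the localized bronchospasm crisis.

3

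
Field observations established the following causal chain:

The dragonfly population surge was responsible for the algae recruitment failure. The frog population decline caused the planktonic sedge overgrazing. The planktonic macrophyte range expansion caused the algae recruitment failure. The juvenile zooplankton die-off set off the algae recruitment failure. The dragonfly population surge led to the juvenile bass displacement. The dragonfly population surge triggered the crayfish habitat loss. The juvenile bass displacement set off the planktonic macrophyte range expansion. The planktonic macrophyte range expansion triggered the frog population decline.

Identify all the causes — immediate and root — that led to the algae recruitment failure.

the dragonfly population surge, the juvenile bass displacement, the juvenile zooplankton die-off, the planktonic macrophyte range expansion

Immediate causes of the algae recruitment failure: the dragonfly population surge, the planktonic macrophyte range expansion, the juvenile zooplankton die-off.
Further upstream: the juvenile bass displacement.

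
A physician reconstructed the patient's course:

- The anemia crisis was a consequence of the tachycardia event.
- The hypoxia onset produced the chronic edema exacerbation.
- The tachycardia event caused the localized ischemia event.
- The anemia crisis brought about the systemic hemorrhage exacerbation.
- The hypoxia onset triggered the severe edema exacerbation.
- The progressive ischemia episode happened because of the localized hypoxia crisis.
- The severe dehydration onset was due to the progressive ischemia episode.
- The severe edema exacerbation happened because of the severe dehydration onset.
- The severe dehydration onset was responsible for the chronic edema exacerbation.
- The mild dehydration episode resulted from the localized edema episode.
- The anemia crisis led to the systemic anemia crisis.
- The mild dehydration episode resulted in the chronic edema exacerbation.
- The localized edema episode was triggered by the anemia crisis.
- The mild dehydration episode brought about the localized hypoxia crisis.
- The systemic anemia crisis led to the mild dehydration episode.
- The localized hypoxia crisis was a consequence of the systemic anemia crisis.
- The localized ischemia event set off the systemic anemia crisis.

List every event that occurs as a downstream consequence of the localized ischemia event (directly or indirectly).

the chronic edema exacerbation, the localized hypoxia crisis, the mild dehydration episode, the progressive ischemia episode, the severe dehydration onset, the severe edema exacerbation, the systemic anemia crisis

Direct effects: the systemic anemia crisis.
2 steps out: the mild dehydration episode, the localized hypoxia crisis.
3 steps out: the progressive ischemia episode, the chronic edema exacerbation.
4 steps out: the severe dehydration onset.
5 steps out: the severe edema exacerbation.
Not reachable from it: the tachycardia event, the anemia crisis, the localized edema episode, the hypoxia onset, the systemic hemorrhage exacerbation.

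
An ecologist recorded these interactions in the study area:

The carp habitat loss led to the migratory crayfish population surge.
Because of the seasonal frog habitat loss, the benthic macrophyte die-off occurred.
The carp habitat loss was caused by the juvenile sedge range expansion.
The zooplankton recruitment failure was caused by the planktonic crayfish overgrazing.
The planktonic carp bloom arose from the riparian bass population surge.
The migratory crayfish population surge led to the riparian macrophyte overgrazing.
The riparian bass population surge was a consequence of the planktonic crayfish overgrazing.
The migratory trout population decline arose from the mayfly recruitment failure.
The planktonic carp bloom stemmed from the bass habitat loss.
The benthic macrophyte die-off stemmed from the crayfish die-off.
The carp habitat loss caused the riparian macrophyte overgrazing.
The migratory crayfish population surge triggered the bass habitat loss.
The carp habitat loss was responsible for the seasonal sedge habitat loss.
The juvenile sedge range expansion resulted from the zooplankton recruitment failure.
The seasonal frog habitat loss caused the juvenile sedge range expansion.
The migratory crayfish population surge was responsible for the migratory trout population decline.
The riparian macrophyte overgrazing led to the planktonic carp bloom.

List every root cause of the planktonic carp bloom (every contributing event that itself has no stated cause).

Tracing upstream from the planktonic carp bloom: the planktonic carp bloom ← the riparian bass population surge ← the planktonic crayfish overgrazing.
A separate upstream branch: the planktonic carp bloom ← the riparian macrophyte overgrazing ← the carp habitat loss ← the juvenile sedge range expansion ← the seasonal frog habitat loss.
Each of those chain origins has no stated cause.

the planktonic crayfish overgrazing, the seasonal frog habitat loss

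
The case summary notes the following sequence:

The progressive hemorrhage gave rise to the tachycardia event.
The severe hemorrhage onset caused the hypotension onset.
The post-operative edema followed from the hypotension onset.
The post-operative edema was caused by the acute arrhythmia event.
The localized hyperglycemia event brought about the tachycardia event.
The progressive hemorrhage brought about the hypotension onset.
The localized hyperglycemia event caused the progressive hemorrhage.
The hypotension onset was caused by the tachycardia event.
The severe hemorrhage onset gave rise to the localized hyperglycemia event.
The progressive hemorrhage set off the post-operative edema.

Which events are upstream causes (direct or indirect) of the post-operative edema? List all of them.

the acute arrhythmia event, the hypotension onset, the localized hyperglycemia event, the progressive hemorrhage, the severe hemorrhage onset, the tachycardia event

Immediate causes of the post-operative edema: the acute arrhythmia event, the progressive hemorrhage, the hypotension onset.
Further upstream: the severe hemorrhage onset, the localized hyperglycemia event, the tachycardia event.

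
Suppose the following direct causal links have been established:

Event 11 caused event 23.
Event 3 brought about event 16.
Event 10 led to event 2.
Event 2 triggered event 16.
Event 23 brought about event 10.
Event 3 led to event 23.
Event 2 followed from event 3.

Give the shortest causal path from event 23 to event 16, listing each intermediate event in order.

event 23 → event 10
event 10 → event 2
event 2 → event 16
Length: 3 steps.

event 23 → event 10 → event 2 → event 16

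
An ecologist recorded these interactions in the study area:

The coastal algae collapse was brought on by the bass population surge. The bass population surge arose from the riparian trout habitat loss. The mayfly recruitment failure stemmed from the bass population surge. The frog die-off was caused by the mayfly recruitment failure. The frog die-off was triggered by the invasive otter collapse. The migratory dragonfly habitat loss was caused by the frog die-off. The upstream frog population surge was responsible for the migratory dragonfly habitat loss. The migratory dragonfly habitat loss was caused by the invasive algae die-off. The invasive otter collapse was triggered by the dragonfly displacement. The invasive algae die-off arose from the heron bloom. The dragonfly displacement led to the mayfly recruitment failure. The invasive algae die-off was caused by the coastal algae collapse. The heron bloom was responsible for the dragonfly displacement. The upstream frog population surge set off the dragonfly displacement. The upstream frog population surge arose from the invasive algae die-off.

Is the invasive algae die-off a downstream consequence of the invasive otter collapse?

The invasive otter collapse leads to the frog die-off, the migratory dragonfly habitat loss; the invasive algae die-off is not among them.

No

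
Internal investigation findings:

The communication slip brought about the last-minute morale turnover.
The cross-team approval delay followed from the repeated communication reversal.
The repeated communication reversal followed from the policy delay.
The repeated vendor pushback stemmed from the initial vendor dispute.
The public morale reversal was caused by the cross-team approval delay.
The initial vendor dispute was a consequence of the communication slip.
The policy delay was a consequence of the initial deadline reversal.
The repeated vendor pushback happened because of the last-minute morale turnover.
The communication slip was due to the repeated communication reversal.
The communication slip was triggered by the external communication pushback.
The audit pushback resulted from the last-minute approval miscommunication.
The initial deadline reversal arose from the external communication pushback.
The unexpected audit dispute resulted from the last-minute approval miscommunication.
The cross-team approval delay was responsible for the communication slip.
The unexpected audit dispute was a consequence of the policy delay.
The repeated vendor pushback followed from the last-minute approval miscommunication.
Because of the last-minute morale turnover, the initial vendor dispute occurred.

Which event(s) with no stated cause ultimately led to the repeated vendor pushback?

Tracing upstream from the repeated vendor pushback: the repeated vendor pushback ← the last-minute approval miscommunication.
A separate upstream branch: the repeated vendor pushback ← the last-minute morale turnover ← the communication slip ← the external communication pushback.
Each of those chain origins has no stated cause.

the external communication pushback, the last-minute approval miscommunication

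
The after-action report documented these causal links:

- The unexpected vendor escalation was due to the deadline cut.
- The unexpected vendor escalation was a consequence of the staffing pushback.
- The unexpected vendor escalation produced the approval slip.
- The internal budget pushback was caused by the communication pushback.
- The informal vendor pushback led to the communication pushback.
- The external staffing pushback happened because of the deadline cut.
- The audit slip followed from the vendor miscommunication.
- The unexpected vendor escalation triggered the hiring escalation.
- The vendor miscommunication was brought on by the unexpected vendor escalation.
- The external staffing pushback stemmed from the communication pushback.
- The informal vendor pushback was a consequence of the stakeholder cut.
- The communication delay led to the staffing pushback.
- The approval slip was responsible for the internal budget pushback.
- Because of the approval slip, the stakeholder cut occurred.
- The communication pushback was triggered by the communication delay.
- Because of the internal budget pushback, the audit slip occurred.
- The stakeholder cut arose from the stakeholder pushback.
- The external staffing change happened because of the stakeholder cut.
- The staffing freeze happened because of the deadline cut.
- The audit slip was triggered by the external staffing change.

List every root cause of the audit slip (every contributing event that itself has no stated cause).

Tracing upstream from the audit slip: the audit slip ← the vendor miscommunication ← the unexpected vendor escalation ← the deadline cut.
A separate upstream branch: the audit slip ← the internal budget pushback ← the communication pushback ← the communication delay.
A separate upstream branch: the audit slip ← the external staffing change ← the stakeholder cut ← the stakeholder pushback.
Each of those chain origins has no stated cause.

the communication delay, the deadline cut, the stakeholder pushback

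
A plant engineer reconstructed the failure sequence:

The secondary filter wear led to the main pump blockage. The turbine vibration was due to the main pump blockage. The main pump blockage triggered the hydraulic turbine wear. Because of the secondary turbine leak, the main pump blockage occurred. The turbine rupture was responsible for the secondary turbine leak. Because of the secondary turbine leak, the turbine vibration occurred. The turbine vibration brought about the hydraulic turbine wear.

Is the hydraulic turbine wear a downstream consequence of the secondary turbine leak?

There is a causal chain: the secondary turbine leak → the main pump blockage → the hydraulic turbine wear.

Yes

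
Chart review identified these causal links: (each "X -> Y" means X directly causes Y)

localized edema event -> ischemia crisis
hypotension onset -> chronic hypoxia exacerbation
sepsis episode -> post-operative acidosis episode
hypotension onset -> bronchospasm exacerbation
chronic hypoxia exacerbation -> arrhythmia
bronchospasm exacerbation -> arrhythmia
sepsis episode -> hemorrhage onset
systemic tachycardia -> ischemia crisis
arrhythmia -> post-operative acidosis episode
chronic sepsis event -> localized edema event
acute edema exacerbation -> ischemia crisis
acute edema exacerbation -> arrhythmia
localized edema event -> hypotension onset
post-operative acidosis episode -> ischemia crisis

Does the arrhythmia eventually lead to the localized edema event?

No

The arrhythmia leads to the post-operative acidosis episode, the ischemia crisis; the localized edema event is not among them.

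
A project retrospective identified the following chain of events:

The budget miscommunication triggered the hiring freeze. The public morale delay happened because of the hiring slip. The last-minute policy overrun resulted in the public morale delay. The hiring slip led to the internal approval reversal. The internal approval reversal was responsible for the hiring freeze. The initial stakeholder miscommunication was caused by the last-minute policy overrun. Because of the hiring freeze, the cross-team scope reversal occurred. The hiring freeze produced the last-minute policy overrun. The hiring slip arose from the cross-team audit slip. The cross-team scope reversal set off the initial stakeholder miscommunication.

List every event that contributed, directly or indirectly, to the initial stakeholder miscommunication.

the budget miscommunication, the cross-team audit slip, the cross-team scope reversal, the hiring freeze, the hiring slip, the internal approval reversal, the last-minute policy overrun

Immediate causes of the initial stakeholder miscommunication: the cross-team scope reversal, the last-minute policy overrun.
Further upstream: the cross-team audit slip, the hiring slip, the internal approval reversal, the hiring freeze, the budget miscommunication.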